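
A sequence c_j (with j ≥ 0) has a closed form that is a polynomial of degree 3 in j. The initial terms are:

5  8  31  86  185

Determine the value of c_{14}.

1st diffs: 3, 23, 55, 99.
2nd diffs: 20, 32, 44.
3rd diffs: 12, 12 (constant).
So c_j = 2j^3 + 4j^2 - 3j + 5.
Evaluating at j = 14 gives c_{14} = 6235.

6235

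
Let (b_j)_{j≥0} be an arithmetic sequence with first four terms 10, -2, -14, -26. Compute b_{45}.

-530

Common difference d = -12.
b_j = 10 + (j - 0)·(-12).
b_{45} = 10 + 45·(-12) = -530.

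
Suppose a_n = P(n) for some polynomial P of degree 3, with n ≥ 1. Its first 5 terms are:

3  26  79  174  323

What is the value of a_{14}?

1st diffs: 23, 53, 95, 149.
2nd diffs: 30, 42, 54.
3rd diffs: 12, 12 (constant).
So a_n = 2n^3 + 3n^2 - 2.
Evaluating at n = 14 gives a_{14} = 6074.

6074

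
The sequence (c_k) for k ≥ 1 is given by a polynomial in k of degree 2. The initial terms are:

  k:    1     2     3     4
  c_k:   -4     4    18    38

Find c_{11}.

346

1st diffs: 8, 14, 20.
2nd diffs: 6, 6 (constant).
So c_k = 3k^2 - k - 6.
Evaluating at k = 11 gives c_{11} = 346.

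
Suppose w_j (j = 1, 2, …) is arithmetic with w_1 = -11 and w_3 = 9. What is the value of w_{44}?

419

Common difference d = (9 - (-11)) / (3 - 1) = 10.
w_j = -11 + (j - 1)·10.
w_{44} = -11 + 43·10 = 419.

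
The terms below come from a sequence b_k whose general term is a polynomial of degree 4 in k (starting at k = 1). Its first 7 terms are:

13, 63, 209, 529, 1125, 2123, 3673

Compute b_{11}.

19233

1st diffs: 50, 146, 320, 596, 998, 1550.
2nd diffs: 96, 174, 276, 402, 552.
3rd diffs: 78, 102, 126, 150.
4th diffs: 24, 24, 24 (constant).
Newton forward-difference form: b_k = 13 + 50·C(k-1,1) + 96·C(k-1,2) + 78·C(k-1,3) + 24·C(k-1,4).
At k = 11: k-1 = 10, so b_{11} = 13 + 500 + 4320 + 9360 + 5040 = 19233.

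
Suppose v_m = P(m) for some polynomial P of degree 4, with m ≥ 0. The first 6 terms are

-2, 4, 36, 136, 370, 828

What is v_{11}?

1st diffs: 6, 32, 100, 234, 458.
2nd diffs: 26, 68, 134, 224.
3rd diffs: 42, 66, 90.
4th diffs: 24, 24 (constant).
Newton forward-difference form: v_m = -2 + 6·C(m,1) + 26·C(m,2) + 42·C(m,3) + 24·C(m,4).
At m = 11: m = 11, so v_{11} = -2 + 66 + 1430 + 6930 + 7920 = 16344.

16344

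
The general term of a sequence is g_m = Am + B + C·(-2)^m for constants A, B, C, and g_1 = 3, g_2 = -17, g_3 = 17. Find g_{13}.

24549

The three given values yield: A + B - 2C = 3; 2A + B + 4C = -17; 3A + B - 8C = 17.
Subtracting the first from the second: A + 6C = -20.
Subtracting the second from the third: A - 12C = 34.
Solving: C = -3, A = -2, then B = -1.
Therefore g_{13} = -26 + (-1) + (-3)·(-8192) = 24549.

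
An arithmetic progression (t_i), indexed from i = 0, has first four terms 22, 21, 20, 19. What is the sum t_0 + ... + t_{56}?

-342

Common difference d = -1.
t_i = 22 + (i - 0)·(-1).
t_{56} = -34; S = 57·(22 + (-34))/2 = -342.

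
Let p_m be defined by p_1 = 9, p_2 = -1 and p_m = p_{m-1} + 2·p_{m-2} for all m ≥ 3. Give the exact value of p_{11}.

2737

Iterate the recurrence:
p_3 = 17, p_4 = 15, p_5 = 49, p_6 = 79, p_7 = 177, p_8 = 335, p_9 = 689, p_{10} = 1359, p_{11} = 2737.
(Characteristic roots are 2 and -1.)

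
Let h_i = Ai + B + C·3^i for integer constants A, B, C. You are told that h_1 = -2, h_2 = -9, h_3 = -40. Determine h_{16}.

Plug in i = 1, 2, 3: A + B + 3C = -2; 2A + B + 9C = -9; 3A + B + 27C = -40.
Subtracting the first from the second: A + 6C = -7.
Subtracting the second from the third: A + 18C = -31.
Solving: C = -2, A = 5, then B = -1.
So h_i = 5·i + (-1) + (-2)·3^i; at i=16 this is -86093363.

-86093363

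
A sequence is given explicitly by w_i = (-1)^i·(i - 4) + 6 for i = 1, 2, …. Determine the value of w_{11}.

(-1)^11 = -1; i - 4 at i=11 is 7; so w_{11} = -1.

-1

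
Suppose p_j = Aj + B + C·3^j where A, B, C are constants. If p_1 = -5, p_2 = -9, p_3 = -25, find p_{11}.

-177129

The three given values yield: A + B + 3C = -5; 2A + B + 9C = -9; 3A + B + 27C = -25.
Subtracting the first from the second: A + 6C = -4.
Subtracting the second from the third: A + 18C = -16.
Solving: C = -1, A = 2, then B = -4.
So p_j = 2·j + (-4) + (-1)·3^j; at j=11 this is -177129.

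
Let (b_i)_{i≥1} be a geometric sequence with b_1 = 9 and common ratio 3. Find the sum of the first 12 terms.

2391480

b_i = 9·3^(i-1).
S = 9·(3^12 - 1)/(3 - 1) = 9·(531441 - 1)/(2) = 2391480.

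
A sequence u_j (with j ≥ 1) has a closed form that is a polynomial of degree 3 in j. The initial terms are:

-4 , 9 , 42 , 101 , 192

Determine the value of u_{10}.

1st diffs: 13, 33, 59, 91.
2nd diffs: 20, 26, 32.
3rd diffs: 6, 6 (constant).
So u_j = j^3 + 4j^2 - 6j - 3.
Evaluating at j = 10 gives u_{10} = 1337.

1337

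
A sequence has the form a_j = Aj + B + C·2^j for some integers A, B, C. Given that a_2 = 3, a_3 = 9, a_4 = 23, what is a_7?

241

Plug in j = 2, 3, 4: 2A + B + 4C = 3; 3A + B + 8C = 9; 4A + B + 16C = 23.
Subtracting the first from the second: A + 4C = 6.
Subtracting the second from the third: A + 8C = 14.
Solving: C = 2, A = -2, then B = -1.
So a_j = -2·j + (-1) + 2·2^j; at j=7 this is 241.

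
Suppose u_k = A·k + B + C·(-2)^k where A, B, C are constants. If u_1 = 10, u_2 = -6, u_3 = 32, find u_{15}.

98336

Write the equations: A + B - 2C = 10; 2A + B + 4C = -6; 3A + B - 8C = 32.
Subtracting the first from the second: A + 6C = -16.
Subtracting the second from the third: A - 12C = 38.
Solving: C = -3, A = 2, then B = 2.
Hence u_{15} = 2·15 + 2 + (-3)·(-32768) = 98336.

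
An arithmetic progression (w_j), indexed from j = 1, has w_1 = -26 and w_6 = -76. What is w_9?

-106

Common difference d = (-76 - (-26)) / (6 - 1) = -10.
w_j = -26 + (j - 1)·(-10).
w_9 = -26 + 8·(-10) = -106.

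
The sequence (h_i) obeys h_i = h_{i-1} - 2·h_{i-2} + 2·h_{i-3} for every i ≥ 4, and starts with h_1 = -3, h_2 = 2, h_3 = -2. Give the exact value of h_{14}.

Applying the relation repeatedly:
h_4 = -12, h_5 = -4, h_6 = 16, …, h_{11} = 8, h_{12} = -152, h_{13} = -24, h_{14} = 296.

296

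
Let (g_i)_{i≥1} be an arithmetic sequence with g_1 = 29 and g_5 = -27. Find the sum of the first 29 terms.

Common difference d = (-27 - 29) / (5 - 1) = -14.
g_i = 29 + (i - 1)·(-14).
g_{29} = -363; S = 29·(29 + (-363))/2 = -4843.

-4843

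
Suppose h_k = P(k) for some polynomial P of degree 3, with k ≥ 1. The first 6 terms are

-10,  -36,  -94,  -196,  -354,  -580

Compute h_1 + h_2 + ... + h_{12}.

1st diffs: -26, -58, -102, -158, -226.
2nd diffs: -32, -44, -56, -68.
3rd diffs: -12, -12, -12 (constant).
Newton forward-difference form: h_k = -10 + (-26)·C(k-1,1) + (-32)·C(k-1,2) + (-12)·C(k-1,3).
Continuing: …, -886, -1284, -1786, -2404, …, h_{12} = -4036.
Summing k = 1..12 (12 terms) gives -14816.

-14816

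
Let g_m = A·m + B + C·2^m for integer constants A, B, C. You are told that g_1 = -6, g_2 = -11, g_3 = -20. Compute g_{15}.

At m = 1, 2, 3: A + B + 2C = -6; 2A + B + 4C = -11; 3A + B + 8C = -20.
Subtracting the first from the second: A + 2C = -5.
Subtracting the second from the third: A + 4C = -9.
Solving: C = -2, A = -1, then B = -1.
So g_m = -1·m + (-1) + (-2)·2^m; at m=15 this is -65552.

-65552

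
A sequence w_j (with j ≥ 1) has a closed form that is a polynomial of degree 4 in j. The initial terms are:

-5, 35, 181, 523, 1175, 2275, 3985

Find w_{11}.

21005

1st diffs: 40, 146, 342, 652, 1100, 1710.
2nd diffs: 106, 196, 310, 448, 610.
3rd diffs: 90, 114, 138, 162.
4th diffs: 24, 24, 24 (constant).
So w_j = j^4 + 5j^3 - 2j^2 - 4j - 5.
Evaluating at j = 11 gives w_{11} = 21005.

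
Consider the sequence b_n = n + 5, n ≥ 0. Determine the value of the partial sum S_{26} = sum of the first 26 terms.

Over n = 0..25: Σn = 325.
Total = (1)·325 + (5)·26 = 455.

455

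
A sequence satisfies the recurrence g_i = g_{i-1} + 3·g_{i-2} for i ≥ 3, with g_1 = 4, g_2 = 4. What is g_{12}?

Step forward from the initial values:
g_3 = 16, g_4 = 28, g_5 = 76, g_6 = 160, g_7 = 388, g_8 = 868, g_9 = 2032, g_{10} = 4636, g_{11} = 10732, g_{12} = 24640.

24640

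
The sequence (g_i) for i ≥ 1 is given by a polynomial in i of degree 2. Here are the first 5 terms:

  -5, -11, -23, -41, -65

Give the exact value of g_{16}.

-725

1st diffs: -6, -12, -18, -24.
2nd diffs: -6, -6, -6 (constant).
Newton forward-difference form: g_i = -5 + (-6)·C(i-1,1) + (-6)·C(i-1,2).
At i = 16: i-1 = 15, so g_{16} = -5 - 90 - 630 = -725.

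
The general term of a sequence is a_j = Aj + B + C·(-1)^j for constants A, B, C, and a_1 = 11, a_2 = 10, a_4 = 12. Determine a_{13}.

Write the equations: A + B - C = 11; 2A + B + C = 10; 4A + B + C = 12.
Subtracting the first from the second: A + 2C = -1.
Subtracting the second from the third: 2A = 2.
Solving: C = -1, A = 1, then B = 9.
So a_j = 1·j + 9 + (-1)·(-1)^j; at j=13 this is 23.

23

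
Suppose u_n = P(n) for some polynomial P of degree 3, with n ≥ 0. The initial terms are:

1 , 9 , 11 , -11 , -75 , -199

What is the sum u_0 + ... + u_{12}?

1st diffs: 8, 2, -22, -64, -124.
2nd diffs: -6, -24, -42, -60.
3rd diffs: -18, -18, -18 (constant).
Newton forward-difference form: u_n = 1 + 8·C(n,1) + (-6)·C(n,2) + (-18)·C(n,3).
Continuing: …, -401, -699, -1111, -1655, …, u_{12} = -4259.
Summing n = 0..12 (13 terms) gives -13949.

-13949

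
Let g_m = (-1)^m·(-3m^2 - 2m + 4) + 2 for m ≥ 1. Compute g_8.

(-1)^8 = 1; -3m^2 - 2m + 4 at m=8 is -204; so g_8 = -202.

-202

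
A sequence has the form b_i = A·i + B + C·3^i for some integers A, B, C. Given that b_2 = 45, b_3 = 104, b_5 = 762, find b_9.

Write the equations: 2A + B + 9C = 45; 3A + B + 27C = 104; 5A + B + 243C = 762.
Subtracting the first from the second: A + 18C = 59.
Subtracting the second from the third: 2A + 216C = 658.
Solving: C = 3, A = 5, then B = 8.
So b_i = 5·i + 8 + 3·3^i; at i=9 this is 59102.

59102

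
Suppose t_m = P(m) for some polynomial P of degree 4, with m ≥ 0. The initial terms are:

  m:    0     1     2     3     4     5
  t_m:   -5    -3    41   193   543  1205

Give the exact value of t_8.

1st diffs: 2, 44, 152, 350, 662.
2nd diffs: 42, 108, 198, 312.
3rd diffs: 66, 90, 114.
4th diffs: 24, 24 (constant).
Newton forward-difference form: t_m = -5 + 2·C(m,1) + 42·C(m,2) + 66·C(m,3) + 24·C(m,4).
At m = 8: m = 8, so t_8 = -5 + 16 + 1176 + 3696 + 1680 = 6563.

6563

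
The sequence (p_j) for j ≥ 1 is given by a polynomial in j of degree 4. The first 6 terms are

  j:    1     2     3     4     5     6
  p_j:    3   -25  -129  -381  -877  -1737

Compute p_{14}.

-44041

1st diffs: -28, -104, -252, -496, -860.
2nd diffs: -76, -148, -244, -364.
3rd diffs: -72, -96, -120.
4th diffs: -24, -24 (constant).
Newton forward-difference form: p_j = 3 + (-28)·C(j-1,1) + (-76)·C(j-1,2) + (-72)·C(j-1,3) + (-24)·C(j-1,4).
At j = 14: j-1 = 13, so p_{14} = 3 - 364 - 5928 - 20592 - 17160 = -44041.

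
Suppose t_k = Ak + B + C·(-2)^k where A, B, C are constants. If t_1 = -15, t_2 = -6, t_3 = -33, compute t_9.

Plug in k = 1, 2, 3: A + B - 2C = -15; 2A + B + 4C = -6; 3A + B - 8C = -33.
Subtracting the first from the second: A + 6C = 9.
Subtracting the second from the third: A - 12C = -27.
Solving: C = 2, A = -3, then B = -8.
Therefore t_9 = -27 + (-8) + 2·(-512) = -1059.

-1059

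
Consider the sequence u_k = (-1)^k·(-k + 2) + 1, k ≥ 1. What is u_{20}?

-17

(-1)^20 = 1; -k + 2 at k=20 is -18; so u_{20} = -17.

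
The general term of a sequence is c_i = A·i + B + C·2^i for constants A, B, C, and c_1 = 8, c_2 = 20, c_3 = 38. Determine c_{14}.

The three given values yield: A + B + 2C = 8; 2A + B + 4C = 20; 3A + B + 8C = 38.
Subtracting the first from the second: A + 2C = 12.
Subtracting the second from the third: A + 4C = 18.
Solving: C = 3, A = 6, then B = -4.
Hence c_{14} = 6·14 + (-4) + 3·16384 = 49232.

49232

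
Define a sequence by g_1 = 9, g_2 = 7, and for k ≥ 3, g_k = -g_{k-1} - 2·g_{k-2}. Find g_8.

Step forward from the initial values:
g_3 = -25;  g_4 = 11;  g_5 = 39;  g_6 = -61;  g_7 = -17;  g_8 = 139.

139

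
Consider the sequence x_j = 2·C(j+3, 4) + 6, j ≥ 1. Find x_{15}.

6126

C(18, 4) = 3060, so x_{15} = 6126.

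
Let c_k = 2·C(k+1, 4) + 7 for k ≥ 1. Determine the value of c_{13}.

C(14, 4) = 1001, so c_{13} = 2009.

2009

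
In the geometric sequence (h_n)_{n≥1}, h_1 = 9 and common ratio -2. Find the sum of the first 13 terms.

h_n = 9·(-2)^(n-1).
S = 9·((-2)^13 - 1)/(-2 - 1) = 9·(-8192 - 1)/(-3) = 24579.

24579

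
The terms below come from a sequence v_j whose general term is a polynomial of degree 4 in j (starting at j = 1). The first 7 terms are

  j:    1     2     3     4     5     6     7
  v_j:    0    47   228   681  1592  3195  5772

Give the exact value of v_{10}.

1st diffs: 47, 181, 453, 911, 1603, 2577.
2nd diffs: 134, 272, 458, 692, 974.
3rd diffs: 138, 186, 234, 282.
4th diffs: 48, 48, 48 (constant).
Newton forward-difference form: v_j = 47·C(j-1,1) + 134·C(j-1,2) + 138·C(j-1,3) + 48·C(j-1,4).
At j = 10: j-1 = 9, so v_{10} = 423 + 4824 + 11592 + 6048 = 22887.

22887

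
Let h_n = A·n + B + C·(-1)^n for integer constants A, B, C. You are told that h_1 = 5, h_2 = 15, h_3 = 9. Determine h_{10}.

31

At n = 1, 2, 3: A + B - C = 5; 2A + B + C = 15; 3A + B - C = 9.
Subtracting the first from the second: A + 2C = 10.
Subtracting the second from the third: A - 2C = -6.
Solving: C = 4, A = 2, then B = 7.
Hence h_{10} = 2·10 + 7 + 4·1 = 31.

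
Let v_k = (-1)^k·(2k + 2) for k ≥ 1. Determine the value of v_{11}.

(-1)^11 = -1; 2k + 2 at k=11 is 24; so v_{11} = -24.

-24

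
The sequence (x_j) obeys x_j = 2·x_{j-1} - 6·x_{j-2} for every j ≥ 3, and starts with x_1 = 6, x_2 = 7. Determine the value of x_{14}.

Step forward from the initial values:
x_3 = -22, x_4 = -86, x_5 = -40, …, x_{11} = 19616, x_{12} = 114592, x_{13} = 111488, x_{14} = -464576.

-464576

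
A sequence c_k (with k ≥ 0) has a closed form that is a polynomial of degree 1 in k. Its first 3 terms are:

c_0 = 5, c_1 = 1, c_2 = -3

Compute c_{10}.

1st diffs: -4, -4 (constant).
So c_k = -4k + 5.
Evaluating at k = 10 gives c_{10} = -35.

-35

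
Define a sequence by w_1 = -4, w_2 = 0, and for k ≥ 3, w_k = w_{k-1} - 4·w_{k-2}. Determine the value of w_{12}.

Applying the relation repeatedly:
w_3 = 16  w_4 = 16  w_5 = -48  w_6 = -112  w_7 = 80  w_8 = 528  w_9 = 208  w_{10} = -1904  w_{11} = -2736  w_{12} = 4880.

4880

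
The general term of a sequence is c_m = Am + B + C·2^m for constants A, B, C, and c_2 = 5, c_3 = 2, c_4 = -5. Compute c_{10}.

Write the equations: 2A + B + 4C = 5; 3A + B + 8C = 2; 4A + B + 16C = -5.
Subtracting the first from the second: A + 4C = -3.
Subtracting the second from the third: A + 8C = -7.
Solving: C = -1, A = 1, then B = 7.
Therefore c_{10} = 10 + 7 + (-1)·1024 = -1007.

-1007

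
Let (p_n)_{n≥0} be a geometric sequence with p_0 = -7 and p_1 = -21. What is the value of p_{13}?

Common ratio r = 3.
p_n = (-7)·3^(n-0).
p_{13} = (-7)·3^13 = -11160261.

-11160261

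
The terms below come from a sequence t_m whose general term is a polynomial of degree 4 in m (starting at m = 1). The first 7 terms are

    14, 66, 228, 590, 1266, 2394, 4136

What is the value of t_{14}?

52170

1st diffs: 52, 162, 362, 676, 1128, 1742.
2nd diffs: 110, 200, 314, 452, 614.
3rd diffs: 90, 114, 138, 162.
4th diffs: 24, 24, 24 (constant).
Newton forward-difference form: t_m = 14 + 52·C(m-1,1) + 110·C(m-1,2) + 90·C(m-1,3) + 24·C(m-1,4).
At m = 14: m-1 = 13, so t_{14} = 14 + 676 + 8580 + 25740 + 17160 = 52170.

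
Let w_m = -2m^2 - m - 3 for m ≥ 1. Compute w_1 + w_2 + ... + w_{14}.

-2177

Over m = 1..14: Σm = 105, Σm² = 1015.
Total = (-2)·1015 + (-1)·105 + (-3)·14 = -2177.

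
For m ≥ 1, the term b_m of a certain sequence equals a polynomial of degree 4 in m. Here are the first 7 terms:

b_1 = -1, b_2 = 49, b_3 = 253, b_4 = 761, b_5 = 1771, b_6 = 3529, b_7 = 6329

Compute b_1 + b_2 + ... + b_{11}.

99825

1st diffs: 50, 204, 508, 1010, 1758, 2800.
2nd diffs: 154, 304, 502, 748, 1042.
3rd diffs: 150, 198, 246, 294.
4th diffs: 48, 48, 48 (constant).
So b_m = 2m^4 + 5m^3 - 3m^2 - 6m + 1.
Continuing: 10513, 16471, 24641, 35509.
Summing m = 1..11 (11 terms) gives 99825.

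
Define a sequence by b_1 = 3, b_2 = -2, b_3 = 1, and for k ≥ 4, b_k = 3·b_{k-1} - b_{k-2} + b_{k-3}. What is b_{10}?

3298

Compute successive terms:
b_4 = 8  b_5 = 21  b_6 = 56  b_7 = 155  b_8 = 430  b_9 = 1191  b_{10} = 3298.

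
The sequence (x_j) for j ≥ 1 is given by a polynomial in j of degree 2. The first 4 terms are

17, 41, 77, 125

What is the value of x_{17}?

1st diffs: 24, 36, 48.
2nd diffs: 12, 12 (constant).
Newton forward-difference form: x_j = 17 + 24·C(j-1,1) + 12·C(j-1,2).
At j = 17: j-1 = 16, so x_{17} = 17 + 384 + 1440 = 1841.

1841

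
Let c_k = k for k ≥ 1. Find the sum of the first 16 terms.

Over k = 1..16: Σk = 136.
Total = (1)·136 = 136.

136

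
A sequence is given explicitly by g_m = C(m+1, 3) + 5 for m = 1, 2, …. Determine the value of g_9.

125

C(10, 3) = 120, so g_9 = 125.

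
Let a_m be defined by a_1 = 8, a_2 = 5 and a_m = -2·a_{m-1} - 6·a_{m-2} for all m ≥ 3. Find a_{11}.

69728

a_3 = -58; a_4 = 86; a_5 = 176; a_6 = -868; a_7 = 680; a_8 = 3848; a_9 = -11776; a_{10} = 464; a_{11} = 69728.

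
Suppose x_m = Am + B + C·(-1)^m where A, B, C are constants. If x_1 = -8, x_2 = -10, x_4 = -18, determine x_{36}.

-146

Write the equations: A + B - C = -8; 2A + B + C = -10; 4A + B + C = -18.
Subtracting the first from the second: A + 2C = -2.
Subtracting the second from the third: 2A = -8.
Solving: C = 1, A = -4, then B = -3.
So x_m = -4·m + (-3) + 1·(-1)^m; at m=36 this is -146.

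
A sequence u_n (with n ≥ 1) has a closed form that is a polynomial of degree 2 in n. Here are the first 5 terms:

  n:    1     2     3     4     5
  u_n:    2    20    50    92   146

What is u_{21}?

2642

1st diffs: 18, 30, 42, 54.
2nd diffs: 12, 12, 12 (constant).
Newton forward-difference form: u_n = 2 + 18·C(n-1,1) + 12·C(n-1,2).
At n = 21: n-1 = 20, so u_{21} = 2 + 360 + 2280 = 2642.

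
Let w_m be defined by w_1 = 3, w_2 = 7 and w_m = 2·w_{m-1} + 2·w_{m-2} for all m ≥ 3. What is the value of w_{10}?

22512

Compute successive terms:
w_3 = 20; w_4 = 54; w_5 = 148; w_6 = 404; w_7 = 1104; w_8 = 3016; w_9 = 8240; w_{10} = 22512.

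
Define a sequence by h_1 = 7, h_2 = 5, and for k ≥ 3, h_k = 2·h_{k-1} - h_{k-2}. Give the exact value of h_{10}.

-11

Iterate the recurrence:
h_3 = 3; h_4 = 1; h_5 = -1; h_6 = -3; h_7 = -5; h_8 = -7; h_9 = -9; h_{10} = -11.
(Characteristic roots are 1 and 1.)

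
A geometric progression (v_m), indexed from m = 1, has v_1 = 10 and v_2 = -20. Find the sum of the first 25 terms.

111848110

Common ratio r = -2.
v_m = 10·(-2)^(m-1).
S = 10·((-2)^25 - 1)/(-2 - 1) = 10·(-33554432 - 1)/(-3) = 111848110.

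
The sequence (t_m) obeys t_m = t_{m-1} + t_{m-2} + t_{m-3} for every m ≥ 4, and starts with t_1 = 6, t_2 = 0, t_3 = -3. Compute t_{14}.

132

Iterate the recurrence:
t_4 = 3, t_5 = 0, t_6 = 0, …, t_{11} = 21, t_{12} = 39, t_{13} = 72, t_{14} = 132.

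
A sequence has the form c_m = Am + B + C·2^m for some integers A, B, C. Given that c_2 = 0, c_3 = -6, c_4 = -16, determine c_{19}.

-524318

Plug in m = 2, 3, 4: 2A + B + 4C = 0; 3A + B + 8C = -6; 4A + B + 16C = -16.
Subtracting the first from the second: A + 4C = -6.
Subtracting the second from the third: A + 8C = -10.
Solving: C = -1, A = -2, then B = 8.
Therefore c_{19} = -38 + 8 + (-1)·524288 = -524318.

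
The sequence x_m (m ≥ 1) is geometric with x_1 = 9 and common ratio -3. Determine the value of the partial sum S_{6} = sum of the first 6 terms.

-1638

x_m = 9·(-3)^(m-1).
S = 9·((-3)^6 - 1)/(-3 - 1) = 9·(729 - 1)/(-4) = -1638.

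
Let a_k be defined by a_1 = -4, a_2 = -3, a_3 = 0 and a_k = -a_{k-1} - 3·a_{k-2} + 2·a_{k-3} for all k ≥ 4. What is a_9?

Step forward from the initial values:
a_4 = 1, a_5 = -7, a_6 = 4, a_7 = 19, a_8 = -45, a_9 = -4.

-4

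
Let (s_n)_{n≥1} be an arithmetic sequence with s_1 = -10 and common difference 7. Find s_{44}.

291

s_n = -10 + (n - 1)·7.
s_{44} = -10 + 43·7 = 291.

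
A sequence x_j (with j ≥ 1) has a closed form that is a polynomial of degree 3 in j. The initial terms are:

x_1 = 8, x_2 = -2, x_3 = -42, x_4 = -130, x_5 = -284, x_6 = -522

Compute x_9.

-1920

1st diffs: -10, -40, -88, -154, -238.
2nd diffs: -30, -48, -66, -84.
3rd diffs: -18, -18, -18 (constant).
Newton forward-difference form: x_j = 8 + (-10)·C(j-1,1) + (-30)·C(j-1,2) + (-18)·C(j-1,3).
At j = 9: j-1 = 8, so x_9 = 8 - 80 - 840 - 1008 = -1920.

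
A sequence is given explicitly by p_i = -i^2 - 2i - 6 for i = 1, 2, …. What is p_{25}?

p_{25} = -1·25^2 - 2·25 - 6 = -681.

-681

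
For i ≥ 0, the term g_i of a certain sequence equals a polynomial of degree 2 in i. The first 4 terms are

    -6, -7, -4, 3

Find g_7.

1st diffs: -1, 3, 7.
2nd diffs: 4, 4 (constant).
So g_i = 2i^2 - 3i - 6.
Evaluating at i = 7 gives g_7 = 71.

71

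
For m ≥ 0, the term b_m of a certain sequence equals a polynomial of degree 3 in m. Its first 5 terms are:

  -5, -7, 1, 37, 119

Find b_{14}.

1st diffs: -2, 8, 36, 82.
2nd diffs: 10, 28, 46.
3rd diffs: 18, 18 (constant).
Newton forward-difference form: b_m = -5 + (-2)·C(m,1) + 10·C(m,2) + 18·C(m,3).
At m = 14: m = 14, so b_{14} = -5 - 28 + 910 + 6552 = 7429.

7429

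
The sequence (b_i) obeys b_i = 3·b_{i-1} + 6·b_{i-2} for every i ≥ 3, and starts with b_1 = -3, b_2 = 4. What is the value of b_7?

-162

Step forward from the initial values:
b_3 = -6; b_4 = 6; b_5 = -18; b_6 = -18; b_7 = -162.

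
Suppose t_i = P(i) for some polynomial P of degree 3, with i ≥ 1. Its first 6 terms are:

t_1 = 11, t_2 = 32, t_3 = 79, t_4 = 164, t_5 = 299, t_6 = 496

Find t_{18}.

1st diffs: 21, 47, 85, 135, 197.
2nd diffs: 26, 38, 50, 62.
3rd diffs: 12, 12, 12 (constant).
Newton forward-difference form: t_i = 11 + 21·C(i-1,1) + 26·C(i-1,2) + 12·C(i-1,3).
At i = 18: i-1 = 17, so t_{18} = 11 + 357 + 3536 + 8160 = 12064.

12064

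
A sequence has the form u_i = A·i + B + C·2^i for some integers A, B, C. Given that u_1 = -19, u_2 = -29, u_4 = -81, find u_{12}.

Plug in i = 1, 2, 4: A + B + 2C = -19; 2A + B + 4C = -29; 4A + B + 16C = -81.
Subtracting the first from the second: A + 2C = -10.
Subtracting the second from the third: 2A + 12C = -52.
Solving: C = -4, A = -2, then B = -9.
So u_i = -2·i + (-9) + (-4)·2^i; at i=12 this is -16417.

-16417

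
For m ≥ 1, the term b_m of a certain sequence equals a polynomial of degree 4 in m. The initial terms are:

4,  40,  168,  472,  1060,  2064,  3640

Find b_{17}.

1st diffs: 36, 128, 304, 588, 1004, 1576.
2nd diffs: 92, 176, 284, 416, 572.
3rd diffs: 84, 108, 132, 156.
4th diffs: 24, 24, 24 (constant).
Newton forward-difference form: b_m = 4 + 36·C(m-1,1) + 92·C(m-1,2) + 84·C(m-1,3) + 24·C(m-1,4).
At m = 17: m-1 = 16, so b_{17} = 4 + 576 + 11040 + 47040 + 43680 = 102340.

102340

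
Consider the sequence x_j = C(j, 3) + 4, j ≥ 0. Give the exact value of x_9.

C(9, 3) = 84, so x_9 = 88.

88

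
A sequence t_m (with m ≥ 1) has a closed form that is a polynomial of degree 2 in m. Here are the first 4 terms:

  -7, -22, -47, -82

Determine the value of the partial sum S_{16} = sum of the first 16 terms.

-7512

1st diffs: -15, -25, -35.
2nd diffs: -10, -10 (constant).
Newton forward-difference form: t_m = -7 + (-15)·C(m-1,1) + (-10)·C(m-1,2).
Continuing: …, -127, -182, -247, -322, …, t_{16} = -1282.
Summing m = 1..16 (16 terms) gives -7512.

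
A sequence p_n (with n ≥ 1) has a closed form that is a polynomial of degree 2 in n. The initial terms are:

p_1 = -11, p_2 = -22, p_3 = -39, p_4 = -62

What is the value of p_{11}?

-391

1st diffs: -11, -17, -23.
2nd diffs: -6, -6 (constant).
Newton forward-difference form: p_n = -11 + (-11)·C(n-1,1) + (-6)·C(n-1,2).
At n = 11: n-1 = 10, so p_{11} = -11 - 110 - 270 = -391.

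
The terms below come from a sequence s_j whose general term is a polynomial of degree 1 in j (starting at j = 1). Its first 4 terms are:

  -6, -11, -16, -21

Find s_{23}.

-116

1st diffs: -5, -5, -5 (constant).
So s_j = -5j - 1.
Evaluating at j = 23 gives s_{23} = -116.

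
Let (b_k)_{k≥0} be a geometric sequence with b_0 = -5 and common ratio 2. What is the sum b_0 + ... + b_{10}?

-10235

b_k = (-5)·2^(k-0).
S = (-5)·(2^11 - 1)/(2 - 1) = (-5)·(2048 - 1)/(1) = -10235.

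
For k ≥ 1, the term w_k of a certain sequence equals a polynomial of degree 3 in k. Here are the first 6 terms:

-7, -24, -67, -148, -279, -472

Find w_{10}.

1st diffs: -17, -43, -81, -131, -193.
2nd diffs: -26, -38, -50, -62.
3rd diffs: -12, -12, -12 (constant).
So w_k = -2k^3 - k^2 - 4.
Evaluating at k = 10 gives w_{10} = -2104.

-2104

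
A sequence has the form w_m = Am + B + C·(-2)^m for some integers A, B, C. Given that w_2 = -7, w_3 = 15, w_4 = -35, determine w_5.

59

At m = 2, 3, 4: 2A + B + 4C = -7; 3A + B - 8C = 15; 4A + B + 16C = -35.
Subtracting the first from the second: A - 12C = 22.
Subtracting the second from the third: A + 24C = -50.
Solving: C = -2, A = -2, then B = 5.
So w_m = -2·m + 5 + (-2)·(-2)^m; at m=5 this is 59.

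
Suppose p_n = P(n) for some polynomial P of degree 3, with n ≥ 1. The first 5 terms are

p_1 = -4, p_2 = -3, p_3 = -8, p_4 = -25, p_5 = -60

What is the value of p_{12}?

-1313

1st diffs: 1, -5, -17, -35.
2nd diffs: -6, -12, -18.
3rd diffs: -6, -6 (constant).
Newton forward-difference form: p_n = -4 + 1·C(n-1,1) + (-6)·C(n-1,2) + (-6)·C(n-1,3).
At n = 12: n-1 = 11, so p_{12} = -4 + 11 - 330 - 990 = -1313.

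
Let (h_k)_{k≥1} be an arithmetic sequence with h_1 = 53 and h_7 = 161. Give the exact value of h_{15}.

Common difference d = (161 - 53) / (7 - 1) = 18.
h_k = 53 + (k - 1)·18.
h_{15} = 53 + 14·18 = 305.

305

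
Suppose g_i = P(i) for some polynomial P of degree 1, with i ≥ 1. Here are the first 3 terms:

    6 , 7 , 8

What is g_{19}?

24

1st diffs: 1, 1 (constant).
So g_i = i + 5.
Evaluating at i = 19 gives g_{19} = 24.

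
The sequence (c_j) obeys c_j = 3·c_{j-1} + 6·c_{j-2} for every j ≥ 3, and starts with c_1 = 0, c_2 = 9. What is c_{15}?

1461836727

Step forward from the initial values:
c_3 = 27; c_4 = 135; c_5 = 567; …; c_{12} = 17489439; c_{13} = 76468455; c_{14} = 334341999; c_{15} = 1461836727.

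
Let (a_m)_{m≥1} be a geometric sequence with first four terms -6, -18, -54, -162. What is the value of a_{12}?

Common ratio r = 3.
a_m = (-6)·3^(m-1).
a_{12} = (-6)·3^11 = -1062882.

-1062882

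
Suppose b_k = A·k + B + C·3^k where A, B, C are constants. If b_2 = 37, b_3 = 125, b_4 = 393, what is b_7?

10917

The three given values yield: 2A + B + 9C = 37; 3A + B + 27C = 125; 4A + B + 81C = 393.
Subtracting the first from the second: A + 18C = 88.
Subtracting the second from the third: A + 54C = 268.
Solving: C = 5, A = -2, then B = -4.
Therefore b_7 = -14 + (-4) + 5·2187 = 10917.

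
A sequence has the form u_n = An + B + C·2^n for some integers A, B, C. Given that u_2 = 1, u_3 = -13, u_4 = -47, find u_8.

-1223

At n = 2, 3, 4: 2A + B + 4C = 1; 3A + B + 8C = -13; 4A + B + 16C = -47.
Subtracting the first from the second: A + 4C = -14.
Subtracting the second from the third: A + 8C = -34.
Solving: C = -5, A = 6, then B = 9.
So u_n = 6·n + 9 + (-5)·2^n; at n=8 this is -1223.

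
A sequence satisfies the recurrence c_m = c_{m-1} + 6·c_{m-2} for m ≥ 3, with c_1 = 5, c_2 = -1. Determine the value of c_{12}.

Step forward from the initial values:
c_3 = 29  c_4 = 23  c_5 = 197  c_6 = 335  c_7 = 1517  c_8 = 3527  c_9 = 12629  c_{10} = 33791  c_{11} = 109565  c_{12} = 312311.
(Characteristic roots are 3 and -2.)

312311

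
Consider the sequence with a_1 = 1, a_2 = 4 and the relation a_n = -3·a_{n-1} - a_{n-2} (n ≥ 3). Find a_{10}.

Applying the relation repeatedly:
a_3 = -13;  a_4 = 35;  a_5 = -92;  a_6 = 241;  a_7 = -631;  a_8 = 1652;  a_9 = -4325;  a_{10} = 11323.

11323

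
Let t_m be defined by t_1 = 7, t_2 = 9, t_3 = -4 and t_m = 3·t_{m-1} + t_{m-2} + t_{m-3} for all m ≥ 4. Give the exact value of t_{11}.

22832

Step forward from the initial values:
t_4 = 4;  t_5 = 17;  t_6 = 51;  t_7 = 174;  t_8 = 590;  t_9 = 1995;  t_{10} = 6749;  t_{11} = 22832.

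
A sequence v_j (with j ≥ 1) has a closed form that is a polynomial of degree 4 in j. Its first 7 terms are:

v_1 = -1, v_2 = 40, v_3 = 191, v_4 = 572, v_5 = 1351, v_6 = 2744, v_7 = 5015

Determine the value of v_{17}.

168415

1st diffs: 41, 151, 381, 779, 1393, 2271.
2nd diffs: 110, 230, 398, 614, 878.
3rd diffs: 120, 168, 216, 264.
4th diffs: 48, 48, 48 (constant).
Newton forward-difference form: v_j = -1 + 41·C(j-1,1) + 110·C(j-1,2) + 120·C(j-1,3) + 48·C(j-1,4).
At j = 17: j-1 = 16, so v_{17} = -1 + 656 + 13200 + 67200 + 87360 = 168415.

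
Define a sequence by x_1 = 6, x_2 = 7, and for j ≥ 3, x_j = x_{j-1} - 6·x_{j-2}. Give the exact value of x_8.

-3263

Step forward from the initial values:
x_3 = -29; x_4 = -71; x_5 = 103; x_6 = 529; x_7 = -89; x_8 = -3263.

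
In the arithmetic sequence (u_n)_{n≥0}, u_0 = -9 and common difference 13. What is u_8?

95

u_n = -9 + (n - 0)·13.
u_8 = -9 + 8·13 = 95.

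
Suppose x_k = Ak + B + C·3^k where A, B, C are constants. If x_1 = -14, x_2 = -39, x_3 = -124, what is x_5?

-1194

The three given values yield: A + B + 3C = -14; 2A + B + 9C = -39; 3A + B + 27C = -124.
Subtracting the first from the second: A + 6C = -25.
Subtracting the second from the third: A + 18C = -85.
Solving: C = -5, A = 5, then B = -4.
Hence x_5 = 5·5 + (-4) + (-5)·243 = -1194.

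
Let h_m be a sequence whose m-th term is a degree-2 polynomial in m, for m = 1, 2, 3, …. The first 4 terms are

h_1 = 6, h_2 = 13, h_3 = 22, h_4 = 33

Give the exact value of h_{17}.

1st diffs: 7, 9, 11.
2nd diffs: 2, 2 (constant).
Newton forward-difference form: h_m = 6 + 7·C(m-1,1) + 2·C(m-1,2).
At m = 17: m-1 = 16, so h_{17} = 6 + 112 + 240 = 358.

358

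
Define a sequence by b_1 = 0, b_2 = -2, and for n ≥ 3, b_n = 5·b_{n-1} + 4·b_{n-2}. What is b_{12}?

-64650298

b_3 = -10;  b_4 = -58;  b_5 = -330;  b_6 = -1882;  b_7 = -10730;  b_8 = -61178;  b_9 = -348810;  b_{10} = -1988762;  b_{11} = -11339050;  b_{12} = -64650298.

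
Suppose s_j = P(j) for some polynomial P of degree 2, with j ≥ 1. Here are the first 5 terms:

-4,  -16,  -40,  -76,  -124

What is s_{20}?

-2284

1st diffs: -12, -24, -36, -48.
2nd diffs: -12, -12, -12 (constant).
So s_j = -6j^2 + 6j - 4.
Evaluating at j = 20 gives s_{20} = -2284.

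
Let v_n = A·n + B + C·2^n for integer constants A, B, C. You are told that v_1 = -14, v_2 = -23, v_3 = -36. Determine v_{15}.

The three given values yield: A + B + 2C = -14; 2A + B + 4C = -23; 3A + B + 8C = -36.
Subtracting the first from the second: A + 2C = -9.
Subtracting the second from the third: A + 4C = -13.
Solving: C = -2, A = -5, then B = -5.
Hence v_{15} = -5·15 + (-5) + (-2)·32768 = -65616.

-65616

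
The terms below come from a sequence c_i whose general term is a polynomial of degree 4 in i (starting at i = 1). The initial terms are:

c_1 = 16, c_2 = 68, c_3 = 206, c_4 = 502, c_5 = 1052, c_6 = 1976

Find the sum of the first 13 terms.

1st diffs: 52, 138, 296, 550, 924.
2nd diffs: 86, 158, 254, 374.
3rd diffs: 72, 96, 120.
4th diffs: 24, 24 (constant).
So c_i = i^4 + 2i^3 + 6i^2 + 5i + 2.
Continuing: …, 3418, 5546, 8552, 12652, …, c_{13} = 34036.
Summing i = 1..13 (13 terms) gives 111228.

111228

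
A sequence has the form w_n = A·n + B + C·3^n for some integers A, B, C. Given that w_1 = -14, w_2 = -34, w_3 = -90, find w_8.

The three given values yield: A + B + 3C = -14; 2A + B + 9C = -34; 3A + B + 27C = -90.
Subtracting the first from the second: A + 6C = -20.
Subtracting the second from the third: A + 18C = -56.
Solving: C = -3, A = -2, then B = -3.
Therefore w_8 = -16 + (-3) + (-3)·6561 = -19702.

-19702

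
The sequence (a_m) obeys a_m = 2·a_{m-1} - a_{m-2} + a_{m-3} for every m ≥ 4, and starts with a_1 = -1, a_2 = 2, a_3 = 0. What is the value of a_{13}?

-281

Compute successive terms:
a_4 = -3;  a_5 = -4;  a_6 = -5;  a_7 = -9;  a_8 = -17;  a_9 = -30;  a_{10} = -52;  a_{11} = -91;  a_{12} = -160;  a_{13} = -281.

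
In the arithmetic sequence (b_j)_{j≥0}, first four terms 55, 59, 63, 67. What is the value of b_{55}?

Common difference d = 4.
b_j = 55 + (j - 0)·4.
b_{55} = 55 + 55·4 = 275.

275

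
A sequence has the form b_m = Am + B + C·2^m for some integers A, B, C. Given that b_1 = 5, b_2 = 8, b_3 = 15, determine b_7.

The three given values yield: A + B + 2C = 5; 2A + B + 4C = 8; 3A + B + 8C = 15.
Subtracting the first from the second: A + 2C = 3.
Subtracting the second from the third: A + 4C = 7.
Solving: C = 2, A = -1, then B = 2.
So b_m = -1·m + 2 + 2·2^m; at m=7 this is 251.

251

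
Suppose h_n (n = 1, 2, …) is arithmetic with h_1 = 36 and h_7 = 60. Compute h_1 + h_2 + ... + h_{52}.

7176

Common difference d = (60 - 36) / (7 - 1) = 4.
h_n = 36 + (n - 1)·4.
h_{52} = 240; S = 52·(36 + 240)/2 = 7176.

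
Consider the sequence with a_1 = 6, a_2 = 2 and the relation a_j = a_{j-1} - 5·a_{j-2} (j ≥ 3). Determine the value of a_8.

-1678

Compute successive terms:
a_3 = -28; a_4 = -38; a_5 = 102; a_6 = 292; a_7 = -218; a_8 = -1678.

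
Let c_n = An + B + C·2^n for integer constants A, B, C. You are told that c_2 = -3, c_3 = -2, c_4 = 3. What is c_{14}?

The three given values yield: 2A + B + 4C = -3; 3A + B + 8C = -2; 4A + B + 16C = 3.
Subtracting the first from the second: A + 4C = 1.
Subtracting the second from the third: A + 8C = 5.
Solving: C = 1, A = -3, then B = -1.
So c_n = -3·n + (-1) + 1·2^n; at n=14 this is 16341.

16341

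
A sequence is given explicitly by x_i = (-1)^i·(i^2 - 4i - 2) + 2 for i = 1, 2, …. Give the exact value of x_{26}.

572

(-1)^26 = 1; i^2 - 4i - 2 at i=26 is 570; so x_{26} = 572.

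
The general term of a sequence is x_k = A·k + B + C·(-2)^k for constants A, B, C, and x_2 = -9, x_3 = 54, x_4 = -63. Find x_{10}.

-5085

Plug in k = 2, 3, 4: 2A + B + 4C = -9; 3A + B - 8C = 54; 4A + B + 16C = -63.
Subtracting the first from the second: A - 12C = 63.
Subtracting the second from the third: A + 24C = -117.
Solving: C = -5, A = 3, then B = 5.
Hence x_{10} = 3·10 + 5 + (-5)·1024 = -5085.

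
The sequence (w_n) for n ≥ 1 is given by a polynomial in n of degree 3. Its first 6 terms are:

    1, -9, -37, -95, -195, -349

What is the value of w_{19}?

1st diffs: -10, -28, -58, -100, -154.
2nd diffs: -18, -30, -42, -54.
3rd diffs: -12, -12, -12 (constant).
So w_n = -2n^3 + 3n^2 - 5n + 5.
Evaluating at n = 19 gives w_{19} = -12725.

-12725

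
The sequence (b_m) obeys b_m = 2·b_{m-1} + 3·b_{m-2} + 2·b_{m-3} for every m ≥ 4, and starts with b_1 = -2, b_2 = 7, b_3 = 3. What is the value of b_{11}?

66927

Step forward from the initial values:
b_4 = 23, b_5 = 69, b_6 = 213, b_7 = 679, b_8 = 2135, b_9 = 6733, b_{10} = 21229, b_{11} = 66927.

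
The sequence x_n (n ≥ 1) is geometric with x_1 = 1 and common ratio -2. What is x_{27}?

67108864

x_n = 1·(-2)^(n-1).
x_{27} = 1·(-2)^26 = 67108864.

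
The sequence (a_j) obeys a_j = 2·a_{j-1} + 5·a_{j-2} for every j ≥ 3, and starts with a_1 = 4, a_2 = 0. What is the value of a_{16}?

137876440

Iterate the recurrence:
a_3 = 20, a_4 = 40, a_5 = 180, …, a_{13} = 3359380, a_{14} = 11586960, a_{15} = 39970820, a_{16} = 137876440.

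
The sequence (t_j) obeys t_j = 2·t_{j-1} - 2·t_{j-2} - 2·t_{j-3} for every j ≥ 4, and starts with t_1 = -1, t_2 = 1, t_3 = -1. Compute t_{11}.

-112

Compute successive terms:
t_4 = -2  t_5 = -4  t_6 = -2  t_7 = 8  t_8 = 28  t_9 = 44  t_{10} = 16  t_{11} = -112.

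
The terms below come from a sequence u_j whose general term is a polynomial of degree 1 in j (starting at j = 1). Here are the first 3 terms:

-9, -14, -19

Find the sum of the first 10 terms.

1st diffs: -5, -5 (constant).
So u_j = -5j - 4.
Continuing: …, -24, -29, -34, -39, …, u_{10} = -54.
Summing j = 1..10 (10 terms) gives -315.

-315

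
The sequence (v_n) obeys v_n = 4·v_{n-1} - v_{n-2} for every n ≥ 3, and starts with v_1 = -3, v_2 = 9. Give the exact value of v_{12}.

5536419

Iterate the recurrence:
v_3 = 39; v_4 = 147; v_5 = 549; v_6 = 2049; v_7 = 7647; v_8 = 28539; v_9 = 106509; v_{10} = 397497; v_{11} = 1483479; v_{12} = 5536419.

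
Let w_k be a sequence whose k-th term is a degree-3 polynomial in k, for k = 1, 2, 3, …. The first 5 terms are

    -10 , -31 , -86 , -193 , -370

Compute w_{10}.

1st diffs: -21, -55, -107, -177.
2nd diffs: -34, -52, -70.
3rd diffs: -18, -18 (constant).
Newton forward-difference form: w_k = -10 + (-21)·C(k-1,1) + (-34)·C(k-1,2) + (-18)·C(k-1,3).
At k = 10: k-1 = 9, so w_{10} = -10 - 189 - 1224 - 1512 = -2935.

-2935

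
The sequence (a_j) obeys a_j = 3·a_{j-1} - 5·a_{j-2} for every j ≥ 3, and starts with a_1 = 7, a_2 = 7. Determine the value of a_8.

2023

Iterate the recurrence:
a_3 = -14; a_4 = -77; a_5 = -161; a_6 = -98; a_7 = 511; a_8 = 2023.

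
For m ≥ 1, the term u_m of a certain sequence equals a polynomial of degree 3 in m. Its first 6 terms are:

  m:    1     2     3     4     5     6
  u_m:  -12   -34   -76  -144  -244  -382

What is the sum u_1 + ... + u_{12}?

-8966

1st diffs: -22, -42, -68, -100, -138.
2nd diffs: -20, -26, -32, -38.
3rd diffs: -6, -6, -6 (constant).
Newton forward-difference form: u_m = -12 + (-22)·C(m-1,1) + (-20)·C(m-1,2) + (-6)·C(m-1,3).
Continuing: …, -564, -796, -1084, -1434, …, u_{12} = -2344.
Summing m = 1..12 (12 terms) gives -8966.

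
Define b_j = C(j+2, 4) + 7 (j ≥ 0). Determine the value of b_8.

C(10, 4) = 210, so b_8 = 217.

217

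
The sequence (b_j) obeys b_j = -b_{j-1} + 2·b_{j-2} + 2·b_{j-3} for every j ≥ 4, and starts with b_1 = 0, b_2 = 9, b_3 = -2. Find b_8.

86

Compute successive terms:
b_4 = 20, b_5 = -6, b_6 = 42, b_7 = -14, b_8 = 86.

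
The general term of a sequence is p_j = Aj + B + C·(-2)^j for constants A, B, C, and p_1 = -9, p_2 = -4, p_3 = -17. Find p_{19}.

Write the equations: A + B - 2C = -9; 2A + B + 4C = -4; 3A + B - 8C = -17.
Subtracting the first from the second: A + 6C = 5.
Subtracting the second from the third: A - 12C = -13.
Solving: C = 1, A = -1, then B = -6.
Therefore p_{19} = -19 + (-6) + 1·(-524288) = -524313.

-524313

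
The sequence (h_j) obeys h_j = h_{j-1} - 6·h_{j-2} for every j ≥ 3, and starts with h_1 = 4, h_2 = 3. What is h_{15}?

Step forward from the initial values:
h_3 = -21; h_4 = -39; h_5 = 87; …; h_{12} = -53679; h_{13} = -157881; h_{14} = 164193; h_{15} = 1111479.

1111479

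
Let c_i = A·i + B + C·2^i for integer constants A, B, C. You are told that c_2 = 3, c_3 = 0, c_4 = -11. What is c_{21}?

-4194198

The three given values yield: 2A + B + 4C = 3; 3A + B + 8C = 0; 4A + B + 16C = -11.
Subtracting the first from the second: A + 4C = -3.
Subtracting the second from the third: A + 8C = -11.
Solving: C = -2, A = 5, then B = 1.
So c_i = 5·i + 1 + (-2)·2^i; at i=21 this is -4194198.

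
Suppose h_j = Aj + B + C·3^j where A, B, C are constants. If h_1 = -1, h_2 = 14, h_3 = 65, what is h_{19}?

3486784337

Write the equations: A + B + 3C = -1; 2A + B + 9C = 14; 3A + B + 27C = 65.
Subtracting the first from the second: A + 6C = 15.
Subtracting the second from the third: A + 18C = 51.
Solving: C = 3, A = -3, then B = -7.
So h_j = -3·j + (-7) + 3·3^j; at j=19 this is 3486784337.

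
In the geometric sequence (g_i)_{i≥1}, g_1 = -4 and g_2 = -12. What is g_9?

-26244

Common ratio r = 3.
g_i = (-4)·3^(i-1).
g_9 = (-4)·3^8 = -26244.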